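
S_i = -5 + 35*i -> [-5, 30, 65, 100, 135]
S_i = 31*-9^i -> [31, -279, 2511, -22599, 203391]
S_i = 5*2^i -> [5, 10, 20, 40, 80]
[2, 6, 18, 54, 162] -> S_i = 2*3^i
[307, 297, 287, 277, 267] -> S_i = 307 + -10*i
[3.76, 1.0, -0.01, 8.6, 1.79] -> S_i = Random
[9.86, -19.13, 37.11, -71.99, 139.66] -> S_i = 9.86*(-1.94)^i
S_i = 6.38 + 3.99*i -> [6.38, 10.37, 14.36, 18.35, 22.34]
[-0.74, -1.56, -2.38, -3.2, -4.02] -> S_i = -0.74 + -0.82*i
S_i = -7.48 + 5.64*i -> [-7.48, -1.84, 3.8, 9.44, 15.08]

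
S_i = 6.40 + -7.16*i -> [6.4, -0.76, -7.92, -15.08, -22.24]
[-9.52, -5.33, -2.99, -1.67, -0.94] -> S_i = -9.52*0.56^i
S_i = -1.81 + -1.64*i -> [-1.81, -3.45, -5.09, -6.73, -8.37]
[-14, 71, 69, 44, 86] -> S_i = Random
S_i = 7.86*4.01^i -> [7.86, 31.52, 126.39, 506.82, 2032.36]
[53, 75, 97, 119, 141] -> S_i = 53 + 22*i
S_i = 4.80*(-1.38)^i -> [4.8, -6.62, 9.14, -12.61, 17.41]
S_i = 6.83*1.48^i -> [6.83, 10.11, 14.96, 22.14, 32.77]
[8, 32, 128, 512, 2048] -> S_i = 8*4^i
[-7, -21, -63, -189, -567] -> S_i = -7*3^i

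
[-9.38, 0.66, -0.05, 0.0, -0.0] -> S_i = -9.38*(-0.07)^i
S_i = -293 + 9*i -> [-293, -284, -275, -266, -257]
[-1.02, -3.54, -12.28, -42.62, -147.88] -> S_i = -1.02*3.47^i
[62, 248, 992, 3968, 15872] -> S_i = 62*4^i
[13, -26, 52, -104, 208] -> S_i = 13*-2^i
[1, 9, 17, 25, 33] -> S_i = 1 + 8*i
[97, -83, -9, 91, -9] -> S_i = Random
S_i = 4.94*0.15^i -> [4.94, 0.74, 0.11, 0.02, 0.0]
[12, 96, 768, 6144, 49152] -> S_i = 12*8^i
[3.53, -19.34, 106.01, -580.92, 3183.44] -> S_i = 3.53*(-5.48)^i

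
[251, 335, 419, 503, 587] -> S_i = 251 + 84*i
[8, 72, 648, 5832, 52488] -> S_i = 8*9^i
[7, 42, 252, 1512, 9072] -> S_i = 7*6^i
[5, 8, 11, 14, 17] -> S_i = 5 + 3*i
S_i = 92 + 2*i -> [92, 94, 96, 98, 100]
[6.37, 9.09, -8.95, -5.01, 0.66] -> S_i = Random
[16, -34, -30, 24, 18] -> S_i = Random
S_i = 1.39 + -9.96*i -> [1.39, -8.57, -18.53, -28.49, -38.45]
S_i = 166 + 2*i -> [166, 168, 170, 172, 174]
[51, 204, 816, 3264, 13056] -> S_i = 51*4^i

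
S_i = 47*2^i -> [47, 94, 188, 376, 752]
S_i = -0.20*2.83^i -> [-0.2, -0.57, -1.6, -4.53, -12.83]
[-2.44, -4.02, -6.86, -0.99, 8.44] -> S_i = Random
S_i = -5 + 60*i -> [-5, 55, 115, 175, 235]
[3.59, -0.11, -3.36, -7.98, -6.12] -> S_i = Random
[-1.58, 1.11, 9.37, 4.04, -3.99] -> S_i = Random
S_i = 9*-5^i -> [9, -45, 225, -1125, 5625]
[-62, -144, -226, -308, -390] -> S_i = -62 + -82*i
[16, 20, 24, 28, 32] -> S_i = 16 + 4*i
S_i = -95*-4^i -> [-95, 380, -1520, 6080, -24320]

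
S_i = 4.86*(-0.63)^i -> [4.86, -3.06, 1.93, -1.22, 0.77]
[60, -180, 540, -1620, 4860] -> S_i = 60*-3^i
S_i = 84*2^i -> [84, 168, 336, 672, 1344]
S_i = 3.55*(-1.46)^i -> [3.55, -5.18, 7.57, -11.05, 16.13]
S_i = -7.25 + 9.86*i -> [-7.25, 2.61, 12.47, 22.33, 32.19]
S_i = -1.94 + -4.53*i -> [-1.94, -6.47, -11.0, -15.53, -20.06]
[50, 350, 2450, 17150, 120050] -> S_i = 50*7^i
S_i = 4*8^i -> [4, 32, 256, 2048, 16384]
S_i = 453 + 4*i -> [453, 457, 461, 465, 469]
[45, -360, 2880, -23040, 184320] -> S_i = 45*-8^i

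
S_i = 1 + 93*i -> [1, 94, 187, 280, 373]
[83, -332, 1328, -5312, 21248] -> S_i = 83*-4^i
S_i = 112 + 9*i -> [112, 121, 130, 139, 148]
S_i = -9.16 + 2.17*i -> [-9.16, -6.99, -4.82, -2.65, -0.48]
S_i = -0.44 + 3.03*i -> [-0.44, 2.59, 5.62, 8.65, 11.68]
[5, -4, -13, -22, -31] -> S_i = 5 + -9*i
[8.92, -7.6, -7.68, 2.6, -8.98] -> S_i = Random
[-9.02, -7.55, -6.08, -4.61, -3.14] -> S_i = -9.02 + 1.47*i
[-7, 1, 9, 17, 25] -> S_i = -7 + 8*i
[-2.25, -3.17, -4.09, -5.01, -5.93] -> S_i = -2.25 + -0.92*i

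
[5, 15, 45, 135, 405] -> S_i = 5*3^i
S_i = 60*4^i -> [60, 240, 960, 3840, 15360]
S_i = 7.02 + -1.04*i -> [7.02, 5.98, 4.94, 3.9, 2.86]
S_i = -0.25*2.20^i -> [-0.25, -0.55, -1.21, -2.66, -5.86]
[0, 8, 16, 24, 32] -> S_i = 0 + 8*i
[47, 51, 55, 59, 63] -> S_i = 47 + 4*i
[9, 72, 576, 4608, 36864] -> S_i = 9*8^i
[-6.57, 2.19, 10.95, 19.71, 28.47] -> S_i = -6.57 + 8.76*i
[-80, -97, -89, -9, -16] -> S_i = Random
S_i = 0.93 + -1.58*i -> [0.93, -0.65, -2.23, -3.81, -5.39]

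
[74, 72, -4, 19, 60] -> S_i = Random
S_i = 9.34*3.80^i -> [9.34, 35.49, 134.87, 512.5, 1947.52]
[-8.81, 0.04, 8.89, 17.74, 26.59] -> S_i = -8.81 + 8.85*i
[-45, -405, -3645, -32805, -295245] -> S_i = -45*9^i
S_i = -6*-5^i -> [-6, 30, -150, 750, -3750]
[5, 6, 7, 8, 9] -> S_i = 5 + 1*i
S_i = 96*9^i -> [96, 864, 7776, 69984, 629856]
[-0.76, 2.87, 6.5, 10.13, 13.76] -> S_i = -0.76 + 3.63*i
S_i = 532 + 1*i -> [532, 533, 534, 535, 536]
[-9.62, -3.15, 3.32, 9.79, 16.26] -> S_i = -9.62 + 6.47*i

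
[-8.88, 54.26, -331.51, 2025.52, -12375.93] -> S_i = -8.88*(-6.11)^i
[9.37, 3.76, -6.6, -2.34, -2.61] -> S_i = Random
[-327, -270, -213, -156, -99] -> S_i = -327 + 57*i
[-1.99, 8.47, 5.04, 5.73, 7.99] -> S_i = Random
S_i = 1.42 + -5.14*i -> [1.42, -3.72, -8.86, -14.0, -19.14]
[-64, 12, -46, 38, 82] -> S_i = Random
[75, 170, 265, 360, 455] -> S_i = 75 + 95*i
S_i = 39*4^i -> [39, 156, 624, 2496, 9984]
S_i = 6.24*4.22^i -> [6.24, 26.33, 111.12, 468.95, 1978.95]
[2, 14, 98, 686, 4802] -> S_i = 2*7^i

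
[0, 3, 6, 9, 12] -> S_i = 0 + 3*i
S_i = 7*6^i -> [7, 42, 252, 1512, 9072]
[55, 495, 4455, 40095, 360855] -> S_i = 55*9^i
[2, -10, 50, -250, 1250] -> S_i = 2*-5^i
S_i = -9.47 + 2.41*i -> [-9.47, -7.06, -4.65, -2.24, 0.17]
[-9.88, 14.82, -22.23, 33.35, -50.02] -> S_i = -9.88*(-1.50)^i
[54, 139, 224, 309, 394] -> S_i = 54 + 85*i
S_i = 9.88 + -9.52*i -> [9.88, 0.36, -9.16, -18.68, -28.2]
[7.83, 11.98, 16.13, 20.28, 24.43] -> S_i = 7.83 + 4.15*i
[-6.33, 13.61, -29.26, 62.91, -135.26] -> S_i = -6.33*(-2.15)^i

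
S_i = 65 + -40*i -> [65, 25, -15, -55, -95]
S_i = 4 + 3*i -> [4, 7, 10, 13, 16]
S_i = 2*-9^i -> [2, -18, 162, -1458, 13122]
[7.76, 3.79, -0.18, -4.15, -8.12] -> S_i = 7.76 + -3.97*i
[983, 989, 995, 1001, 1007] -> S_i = 983 + 6*i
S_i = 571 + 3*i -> [571, 574, 577, 580, 583]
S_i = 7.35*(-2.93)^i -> [7.35, -21.54, 63.1, -184.88, 541.7]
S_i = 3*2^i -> [3, 6, 12, 24, 48]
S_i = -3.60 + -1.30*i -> [-3.6, -4.9, -6.2, -7.5, -8.8]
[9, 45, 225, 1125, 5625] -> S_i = 9*5^i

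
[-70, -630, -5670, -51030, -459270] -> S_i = -70*9^i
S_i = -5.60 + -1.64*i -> [-5.6, -7.24, -8.88, -10.52, -12.16]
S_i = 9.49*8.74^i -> [9.49, 82.94, 724.92, 6335.79, 55374.77]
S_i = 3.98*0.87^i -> [3.98, 3.46, 3.01, 2.62, 2.28]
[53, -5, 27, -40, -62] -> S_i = Random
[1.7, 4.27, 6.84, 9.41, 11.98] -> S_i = 1.70 + 2.57*i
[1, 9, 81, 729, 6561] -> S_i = 1*9^i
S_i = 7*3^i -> [7, 21, 63, 189, 567]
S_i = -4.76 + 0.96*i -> [-4.76, -3.8, -2.84, -1.88, -0.92]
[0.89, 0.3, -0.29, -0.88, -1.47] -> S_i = 0.89 + -0.59*i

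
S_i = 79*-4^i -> [79, -316, 1264, -5056, 20224]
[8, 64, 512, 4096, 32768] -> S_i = 8*8^i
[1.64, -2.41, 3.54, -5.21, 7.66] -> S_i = 1.64*(-1.47)^i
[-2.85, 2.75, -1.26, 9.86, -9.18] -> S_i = Random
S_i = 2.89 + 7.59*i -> [2.89, 10.48, 18.07, 25.66, 33.25]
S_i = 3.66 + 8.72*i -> [3.66, 12.38, 21.1, 29.82, 38.54]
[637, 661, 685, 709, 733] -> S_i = 637 + 24*i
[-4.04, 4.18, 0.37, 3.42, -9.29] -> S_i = Random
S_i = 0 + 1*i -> [0, 1, 2, 3, 4]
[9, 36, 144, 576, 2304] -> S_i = 9*4^i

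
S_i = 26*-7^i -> [26, -182, 1274, -8918, 62426]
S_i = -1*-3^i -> [-1, 3, -9, 27, -81]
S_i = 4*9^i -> [4, 36, 324, 2916, 26244]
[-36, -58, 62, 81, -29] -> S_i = Random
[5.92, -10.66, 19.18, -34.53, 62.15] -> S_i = 5.92*(-1.80)^i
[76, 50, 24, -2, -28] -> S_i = 76 + -26*i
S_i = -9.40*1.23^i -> [-9.4, -11.56, -14.22, -17.49, -21.52]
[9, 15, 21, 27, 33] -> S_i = 9 + 6*i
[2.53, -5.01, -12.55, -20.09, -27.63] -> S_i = 2.53 + -7.54*i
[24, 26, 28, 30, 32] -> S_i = 24 + 2*i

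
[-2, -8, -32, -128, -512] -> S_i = -2*4^i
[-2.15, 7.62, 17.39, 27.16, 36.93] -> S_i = -2.15 + 9.77*i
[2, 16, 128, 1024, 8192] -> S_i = 2*8^i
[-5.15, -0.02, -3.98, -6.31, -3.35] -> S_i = Random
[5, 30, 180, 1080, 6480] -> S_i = 5*6^i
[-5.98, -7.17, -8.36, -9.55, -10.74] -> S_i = -5.98 + -1.19*i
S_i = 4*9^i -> [4, 36, 324, 2916, 26244]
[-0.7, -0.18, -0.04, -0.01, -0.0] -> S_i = -0.70*0.25^i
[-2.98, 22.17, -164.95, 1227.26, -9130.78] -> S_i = -2.98*(-7.44)^i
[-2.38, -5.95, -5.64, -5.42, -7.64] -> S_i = Random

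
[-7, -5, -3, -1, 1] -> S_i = -7 + 2*i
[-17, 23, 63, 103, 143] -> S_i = -17 + 40*i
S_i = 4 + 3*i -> [4, 7, 10, 13, 16]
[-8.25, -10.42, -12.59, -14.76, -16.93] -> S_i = -8.25 + -2.17*i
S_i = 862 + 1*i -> [862, 863, 864, 865, 866]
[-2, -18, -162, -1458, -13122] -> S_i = -2*9^i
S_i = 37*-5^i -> [37, -185, 925, -4625, 23125]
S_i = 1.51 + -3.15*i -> [1.51, -1.64, -4.79, -7.94, -11.09]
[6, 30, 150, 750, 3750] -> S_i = 6*5^i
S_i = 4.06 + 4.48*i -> [4.06, 8.54, 13.02, 17.5, 21.98]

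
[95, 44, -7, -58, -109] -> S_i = 95 + -51*i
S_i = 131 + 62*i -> [131, 193, 255, 317, 379]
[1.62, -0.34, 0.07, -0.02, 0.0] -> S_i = 1.62*(-0.21)^i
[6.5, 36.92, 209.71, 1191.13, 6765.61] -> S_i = 6.50*5.68^i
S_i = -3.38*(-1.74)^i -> [-3.38, 5.88, -10.23, 17.81, -30.98]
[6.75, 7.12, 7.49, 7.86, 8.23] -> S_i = 6.75 + 0.37*i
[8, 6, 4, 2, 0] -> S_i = 8 + -2*i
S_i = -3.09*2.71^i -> [-3.09, -8.37, -22.69, -61.5, -166.66]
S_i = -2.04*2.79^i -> [-2.04, -5.69, -15.88, -44.3, -123.61]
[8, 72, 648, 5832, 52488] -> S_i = 8*9^i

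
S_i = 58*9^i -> [58, 522, 4698, 42282, 380538]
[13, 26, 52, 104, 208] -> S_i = 13*2^i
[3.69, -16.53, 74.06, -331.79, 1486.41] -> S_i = 3.69*(-4.48)^i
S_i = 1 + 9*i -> [1, 10, 19, 28, 37]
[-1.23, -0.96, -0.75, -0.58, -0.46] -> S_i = -1.23*0.78^i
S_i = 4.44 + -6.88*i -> [4.44, -2.44, -9.32, -16.2, -23.08]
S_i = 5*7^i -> [5, 35, 245, 1715, 12005]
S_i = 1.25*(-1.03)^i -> [1.25, -1.29, 1.33, -1.37, 1.41]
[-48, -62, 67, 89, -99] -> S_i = Random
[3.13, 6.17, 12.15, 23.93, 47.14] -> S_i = 3.13*1.97^i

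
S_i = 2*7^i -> [2, 14, 98, 686, 4802]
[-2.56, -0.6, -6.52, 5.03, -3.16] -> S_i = Random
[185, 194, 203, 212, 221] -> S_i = 185 + 9*i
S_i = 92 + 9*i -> [92, 101, 110, 119, 128]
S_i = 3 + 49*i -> [3, 52, 101, 150, 199]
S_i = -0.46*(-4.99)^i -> [-0.46, 2.3, -11.45, 57.16, -285.21]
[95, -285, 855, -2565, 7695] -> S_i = 95*-3^i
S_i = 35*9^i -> [35, 315, 2835, 25515, 229635]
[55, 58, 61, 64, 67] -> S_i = 55 + 3*i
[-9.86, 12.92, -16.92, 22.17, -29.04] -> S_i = -9.86*(-1.31)^i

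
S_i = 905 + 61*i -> [905, 966, 1027, 1088, 1149]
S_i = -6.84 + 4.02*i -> [-6.84, -2.82, 1.2, 5.22, 9.24]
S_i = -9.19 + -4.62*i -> [-9.19, -13.81, -18.43, -23.05, -27.67]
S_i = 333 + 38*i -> [333, 371, 409, 447, 485]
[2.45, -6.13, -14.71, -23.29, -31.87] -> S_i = 2.45 + -8.58*i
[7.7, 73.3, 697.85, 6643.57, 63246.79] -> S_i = 7.70*9.52^i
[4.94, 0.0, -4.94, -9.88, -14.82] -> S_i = 4.94 + -4.94*i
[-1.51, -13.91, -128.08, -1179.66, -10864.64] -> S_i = -1.51*9.21^i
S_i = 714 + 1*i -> [714, 715, 716, 717, 718]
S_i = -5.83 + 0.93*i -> [-5.83, -4.9, -3.97, -3.04, -2.11]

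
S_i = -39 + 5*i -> [-39, -34, -29, -24, -19]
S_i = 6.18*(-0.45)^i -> [6.18, -2.78, 1.25, -0.56, 0.25]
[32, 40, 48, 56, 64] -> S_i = 32 + 8*i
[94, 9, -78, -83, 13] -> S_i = Random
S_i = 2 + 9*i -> [2, 11, 20, 29, 38]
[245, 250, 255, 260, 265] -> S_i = 245 + 5*i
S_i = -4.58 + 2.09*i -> [-4.58, -2.49, -0.4, 1.69, 3.78]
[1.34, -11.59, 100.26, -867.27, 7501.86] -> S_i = 1.34*(-8.65)^i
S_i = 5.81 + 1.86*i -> [5.81, 7.67, 9.53, 11.39, 13.25]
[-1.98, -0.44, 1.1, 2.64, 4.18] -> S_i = -1.98 + 1.54*i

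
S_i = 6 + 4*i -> [6, 10, 14, 18, 22]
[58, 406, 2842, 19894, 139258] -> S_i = 58*7^i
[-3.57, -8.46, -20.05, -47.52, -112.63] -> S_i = -3.57*2.37^i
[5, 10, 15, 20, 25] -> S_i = 5 + 5*i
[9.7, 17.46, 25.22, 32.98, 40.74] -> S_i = 9.70 + 7.76*i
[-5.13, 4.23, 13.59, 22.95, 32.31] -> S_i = -5.13 + 9.36*i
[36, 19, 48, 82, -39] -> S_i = Random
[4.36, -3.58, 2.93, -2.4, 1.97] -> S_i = 4.36*(-0.82)^i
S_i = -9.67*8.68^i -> [-9.67, -83.94, -728.56, -6323.91, -54891.53]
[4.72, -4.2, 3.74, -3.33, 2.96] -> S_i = 4.72*(-0.89)^i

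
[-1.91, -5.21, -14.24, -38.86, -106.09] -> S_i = -1.91*2.73^i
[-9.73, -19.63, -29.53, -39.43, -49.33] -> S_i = -9.73 + -9.90*i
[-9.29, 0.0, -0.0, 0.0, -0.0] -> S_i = -9.29*-0.00^i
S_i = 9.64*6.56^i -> [9.64, 63.24, 414.84, 2721.38, 17852.23]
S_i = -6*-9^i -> [-6, 54, -486, 4374, -39366]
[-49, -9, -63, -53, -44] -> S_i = Random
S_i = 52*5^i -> [52, 260, 1300, 6500, 32500]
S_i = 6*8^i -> [6, 48, 384, 3072, 24576]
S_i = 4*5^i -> [4, 20, 100, 500, 2500]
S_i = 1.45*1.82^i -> [1.45, 2.64, 4.8, 8.74, 15.91]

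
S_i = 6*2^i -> [6, 12, 24, 48, 96]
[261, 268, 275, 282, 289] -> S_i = 261 + 7*i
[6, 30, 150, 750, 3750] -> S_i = 6*5^i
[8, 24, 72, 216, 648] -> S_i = 8*3^i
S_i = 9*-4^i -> [9, -36, 144, -576, 2304]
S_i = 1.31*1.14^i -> [1.31, 1.49, 1.7, 1.94, 2.21]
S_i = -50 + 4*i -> [-50, -46, -42, -38, -34]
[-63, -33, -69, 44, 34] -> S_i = Random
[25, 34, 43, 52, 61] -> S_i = 25 + 9*i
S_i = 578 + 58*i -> [578, 636, 694, 752, 810]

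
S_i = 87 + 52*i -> [87, 139, 191, 243, 295]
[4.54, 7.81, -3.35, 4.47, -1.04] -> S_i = Random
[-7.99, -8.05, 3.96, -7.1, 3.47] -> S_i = Random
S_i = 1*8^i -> [1, 8, 64, 512, 4096]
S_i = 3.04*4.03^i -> [3.04, 12.25, 49.37, 198.97, 801.85]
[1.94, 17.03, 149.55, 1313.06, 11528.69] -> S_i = 1.94*8.78^i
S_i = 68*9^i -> [68, 612, 5508, 49572, 446148]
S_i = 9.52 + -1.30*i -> [9.52, 8.22, 6.92, 5.62, 4.32]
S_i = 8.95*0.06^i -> [8.95, 0.54, 0.03, 0.0, 0.0]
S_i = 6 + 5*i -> [6, 11, 16, 21, 26]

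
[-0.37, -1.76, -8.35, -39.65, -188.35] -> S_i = -0.37*4.75^i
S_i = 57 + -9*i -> [57, 48, 39, 30, 21]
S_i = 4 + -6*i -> [4, -2, -8, -14, -20]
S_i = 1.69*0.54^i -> [1.69, 0.91, 0.49, 0.27, 0.14]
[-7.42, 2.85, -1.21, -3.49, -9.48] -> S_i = Random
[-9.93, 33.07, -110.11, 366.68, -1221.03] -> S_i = -9.93*(-3.33)^i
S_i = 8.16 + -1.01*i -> [8.16, 7.15, 6.14, 5.13, 4.12]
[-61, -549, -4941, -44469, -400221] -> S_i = -61*9^i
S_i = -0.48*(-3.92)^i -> [-0.48, 1.88, -7.38, 28.91, -113.34]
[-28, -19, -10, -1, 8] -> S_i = -28 + 9*i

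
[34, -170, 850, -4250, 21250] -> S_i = 34*-5^i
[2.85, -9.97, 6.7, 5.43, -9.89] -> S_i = Random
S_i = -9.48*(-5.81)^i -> [-9.48, 55.08, -320.01, 1859.25, -10802.22]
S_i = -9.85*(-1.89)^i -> [-9.85, 18.62, -35.19, 66.5, -125.68]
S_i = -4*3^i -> [-4, -12, -36, -108, -324]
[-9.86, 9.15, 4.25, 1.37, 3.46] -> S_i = Random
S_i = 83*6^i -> [83, 498, 2988, 17928, 107568]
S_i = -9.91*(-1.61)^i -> [-9.91, 15.96, -25.69, 41.36, -66.59]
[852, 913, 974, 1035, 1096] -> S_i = 852 + 61*i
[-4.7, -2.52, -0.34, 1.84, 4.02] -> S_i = -4.70 + 2.18*i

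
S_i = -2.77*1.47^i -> [-2.77, -4.07, -5.99, -8.8, -12.93]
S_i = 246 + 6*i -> [246, 252, 258, 264, 270]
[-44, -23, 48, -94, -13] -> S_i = Random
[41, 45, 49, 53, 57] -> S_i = 41 + 4*i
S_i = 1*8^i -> [1, 8, 64, 512, 4096]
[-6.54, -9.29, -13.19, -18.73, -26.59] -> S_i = -6.54*1.42^i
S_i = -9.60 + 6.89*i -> [-9.6, -2.71, 4.18, 11.07, 17.96]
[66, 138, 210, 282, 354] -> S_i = 66 + 72*i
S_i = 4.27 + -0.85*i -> [4.27, 3.42, 2.57, 1.72, 0.87]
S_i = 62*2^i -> [62, 124, 248, 496, 992]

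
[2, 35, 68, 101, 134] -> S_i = 2 + 33*i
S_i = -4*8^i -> [-4, -32, -256, -2048, -16384]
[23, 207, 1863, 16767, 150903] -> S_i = 23*9^i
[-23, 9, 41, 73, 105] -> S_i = -23 + 32*i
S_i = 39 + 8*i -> [39, 47, 55, 63, 71]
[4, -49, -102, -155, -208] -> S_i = 4 + -53*i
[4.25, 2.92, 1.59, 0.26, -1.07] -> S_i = 4.25 + -1.33*i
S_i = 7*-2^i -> [7, -14, 28, -56, 112]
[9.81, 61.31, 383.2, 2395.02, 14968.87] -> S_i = 9.81*6.25^i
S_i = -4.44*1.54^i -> [-4.44, -6.84, -10.53, -16.22, -24.97]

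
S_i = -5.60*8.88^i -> [-5.6, -49.73, -441.58, -3921.27, -34820.89]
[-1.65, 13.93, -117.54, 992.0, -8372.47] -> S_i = -1.65*(-8.44)^i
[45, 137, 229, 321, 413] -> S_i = 45 + 92*i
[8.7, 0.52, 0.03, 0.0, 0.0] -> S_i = 8.70*0.06^i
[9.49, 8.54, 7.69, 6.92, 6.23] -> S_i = 9.49*0.90^i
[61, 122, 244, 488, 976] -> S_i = 61*2^i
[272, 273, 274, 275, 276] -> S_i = 272 + 1*i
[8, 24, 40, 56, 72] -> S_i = 8 + 16*i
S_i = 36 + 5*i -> [36, 41, 46, 51, 56]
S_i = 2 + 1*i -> [2, 3, 4, 5, 6]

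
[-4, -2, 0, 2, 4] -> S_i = -4 + 2*i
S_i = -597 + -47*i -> [-597, -644, -691, -738, -785]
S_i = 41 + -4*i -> [41, 37, 33, 29, 25]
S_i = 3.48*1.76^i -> [3.48, 6.12, 10.78, 18.97, 33.39]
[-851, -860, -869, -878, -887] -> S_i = -851 + -9*i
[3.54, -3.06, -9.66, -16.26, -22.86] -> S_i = 3.54 + -6.60*i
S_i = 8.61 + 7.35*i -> [8.61, 15.96, 23.31, 30.66, 38.01]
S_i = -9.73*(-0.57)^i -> [-9.73, 5.55, -3.16, 1.8, -1.03]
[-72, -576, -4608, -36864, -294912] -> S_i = -72*8^i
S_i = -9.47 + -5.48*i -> [-9.47, -14.95, -20.43, -25.91, -31.39]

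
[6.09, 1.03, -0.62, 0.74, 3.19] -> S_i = Random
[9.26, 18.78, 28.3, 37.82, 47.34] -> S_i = 9.26 + 9.52*i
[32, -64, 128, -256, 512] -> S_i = 32*-2^i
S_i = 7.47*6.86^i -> [7.47, 51.24, 351.54, 2411.53, 16543.11]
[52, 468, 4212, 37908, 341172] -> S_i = 52*9^i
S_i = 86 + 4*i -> [86, 90, 94, 98, 102]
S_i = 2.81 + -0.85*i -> [2.81, 1.96, 1.11, 0.26, -0.59]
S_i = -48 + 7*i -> [-48, -41, -34, -27, -20]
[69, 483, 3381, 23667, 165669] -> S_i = 69*7^i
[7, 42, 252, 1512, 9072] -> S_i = 7*6^i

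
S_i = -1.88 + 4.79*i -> [-1.88, 2.91, 7.7, 12.49, 17.28]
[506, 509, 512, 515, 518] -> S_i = 506 + 3*i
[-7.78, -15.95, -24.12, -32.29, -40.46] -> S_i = -7.78 + -8.17*i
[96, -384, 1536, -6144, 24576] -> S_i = 96*-4^i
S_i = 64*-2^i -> [64, -128, 256, -512, 1024]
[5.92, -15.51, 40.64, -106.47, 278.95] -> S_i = 5.92*(-2.62)^i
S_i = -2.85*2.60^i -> [-2.85, -7.41, -19.27, -50.09, -130.24]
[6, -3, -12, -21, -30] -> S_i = 6 + -9*i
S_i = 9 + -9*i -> [9, 0, -9, -18, -27]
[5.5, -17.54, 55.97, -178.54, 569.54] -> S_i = 5.50*(-3.19)^i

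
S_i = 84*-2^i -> [84, -168, 336, -672, 1344]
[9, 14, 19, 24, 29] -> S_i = 9 + 5*i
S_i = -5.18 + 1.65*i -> [-5.18, -3.53, -1.88, -0.23, 1.42]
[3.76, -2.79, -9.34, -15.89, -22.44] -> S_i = 3.76 + -6.55*i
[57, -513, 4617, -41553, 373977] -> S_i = 57*-9^i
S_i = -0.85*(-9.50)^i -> [-0.85, 8.07, -76.71, 728.77, -6923.3]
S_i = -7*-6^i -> [-7, 42, -252, 1512, -9072]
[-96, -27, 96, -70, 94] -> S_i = Random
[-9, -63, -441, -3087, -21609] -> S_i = -9*7^i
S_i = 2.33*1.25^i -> [2.33, 2.91, 3.64, 4.55, 5.69]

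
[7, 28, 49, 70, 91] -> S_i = 7 + 21*i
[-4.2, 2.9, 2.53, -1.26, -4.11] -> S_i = Random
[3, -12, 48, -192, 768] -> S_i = 3*-4^i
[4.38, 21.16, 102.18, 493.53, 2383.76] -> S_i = 4.38*4.83^i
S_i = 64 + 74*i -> [64, 138, 212, 286, 360]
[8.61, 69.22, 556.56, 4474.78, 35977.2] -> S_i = 8.61*8.04^i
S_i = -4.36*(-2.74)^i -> [-4.36, 11.95, -32.73, 89.69, -245.75]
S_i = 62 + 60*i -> [62, 122, 182, 242, 302]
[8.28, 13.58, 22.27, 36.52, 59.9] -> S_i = 8.28*1.64^i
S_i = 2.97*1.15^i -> [2.97, 3.42, 3.93, 4.52, 5.19]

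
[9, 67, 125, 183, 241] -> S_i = 9 + 58*i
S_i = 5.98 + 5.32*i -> [5.98, 11.3, 16.62, 21.94, 27.26]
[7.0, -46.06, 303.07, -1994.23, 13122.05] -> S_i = 7.00*(-6.58)^i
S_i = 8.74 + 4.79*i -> [8.74, 13.53, 18.32, 23.11, 27.9]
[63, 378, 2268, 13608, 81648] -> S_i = 63*6^i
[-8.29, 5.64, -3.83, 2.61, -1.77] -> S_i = -8.29*(-0.68)^i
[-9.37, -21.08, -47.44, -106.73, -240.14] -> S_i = -9.37*2.25^i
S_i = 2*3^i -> [2, 6, 18, 54, 162]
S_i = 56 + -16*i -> [56, 40, 24, 8, -8]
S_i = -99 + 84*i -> [-99, -15, 69, 153, 237]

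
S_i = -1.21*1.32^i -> [-1.21, -1.6, -2.11, -2.78, -3.67]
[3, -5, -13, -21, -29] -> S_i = 3 + -8*i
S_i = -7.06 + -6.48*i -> [-7.06, -13.54, -20.02, -26.5, -32.98]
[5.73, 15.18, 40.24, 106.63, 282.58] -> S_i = 5.73*2.65^i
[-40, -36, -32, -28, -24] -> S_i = -40 + 4*i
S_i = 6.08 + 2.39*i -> [6.08, 8.47, 10.86, 13.25, 15.64]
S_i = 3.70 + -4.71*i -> [3.7, -1.01, -5.72, -10.43, -15.14]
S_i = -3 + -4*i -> [-3, -7, -11, -15, -19]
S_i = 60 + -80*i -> [60, -20, -100, -180, -260]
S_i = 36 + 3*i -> [36, 39, 42, 45, 48]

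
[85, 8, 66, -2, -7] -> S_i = Random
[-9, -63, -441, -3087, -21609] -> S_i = -9*7^i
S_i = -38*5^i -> [-38, -190, -950, -4750, -23750]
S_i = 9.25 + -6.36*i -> [9.25, 2.89, -3.47, -9.83, -16.19]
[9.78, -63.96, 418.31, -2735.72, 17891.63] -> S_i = 9.78*(-6.54)^i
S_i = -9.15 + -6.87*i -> [-9.15, -16.02, -22.89, -29.76, -36.63]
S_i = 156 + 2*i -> [156, 158, 160, 162, 164]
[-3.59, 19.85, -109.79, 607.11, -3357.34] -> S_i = -3.59*(-5.53)^i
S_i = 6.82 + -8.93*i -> [6.82, -2.11, -11.04, -19.97, -28.9]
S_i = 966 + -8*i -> [966, 958, 950, 942, 934]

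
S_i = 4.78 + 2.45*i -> [4.78, 7.23, 9.68, 12.13, 14.58]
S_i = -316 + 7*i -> [-316, -309, -302, -295, -288]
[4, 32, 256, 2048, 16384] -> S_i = 4*8^i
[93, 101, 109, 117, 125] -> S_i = 93 + 8*i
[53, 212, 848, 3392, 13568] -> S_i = 53*4^i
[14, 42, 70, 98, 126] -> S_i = 14 + 28*i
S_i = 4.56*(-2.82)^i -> [4.56, -12.86, 36.26, -102.26, 288.38]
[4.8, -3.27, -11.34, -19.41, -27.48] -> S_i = 4.80 + -8.07*i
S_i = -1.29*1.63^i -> [-1.29, -2.1, -3.43, -5.59, -9.11]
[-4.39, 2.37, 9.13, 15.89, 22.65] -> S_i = -4.39 + 6.76*i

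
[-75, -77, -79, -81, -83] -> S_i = -75 + -2*i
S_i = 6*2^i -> [6, 12, 24, 48, 96]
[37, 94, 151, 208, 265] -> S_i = 37 + 57*i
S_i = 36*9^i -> [36, 324, 2916, 26244, 236196]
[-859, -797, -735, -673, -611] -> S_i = -859 + 62*i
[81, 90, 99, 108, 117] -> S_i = 81 + 9*i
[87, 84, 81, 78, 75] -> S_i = 87 + -3*i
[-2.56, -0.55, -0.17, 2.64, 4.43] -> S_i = Random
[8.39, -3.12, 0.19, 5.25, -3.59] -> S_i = Random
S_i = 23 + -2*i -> [23, 21, 19, 17, 15]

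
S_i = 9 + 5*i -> [9, 14, 19, 24, 29]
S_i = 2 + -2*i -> [2, 0, -2, -4, -6]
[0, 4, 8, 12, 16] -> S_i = 0 + 4*i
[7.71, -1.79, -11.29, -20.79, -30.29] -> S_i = 7.71 + -9.50*i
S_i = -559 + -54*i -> [-559, -613, -667, -721, -775]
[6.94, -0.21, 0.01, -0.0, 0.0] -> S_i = 6.94*(-0.03)^i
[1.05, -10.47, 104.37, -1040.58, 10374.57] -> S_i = 1.05*(-9.97)^i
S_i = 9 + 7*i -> [9, 16, 23, 30, 37]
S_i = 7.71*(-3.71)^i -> [7.71, -28.6, 106.12, -393.71, 1460.66]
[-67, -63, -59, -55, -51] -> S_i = -67 + 4*i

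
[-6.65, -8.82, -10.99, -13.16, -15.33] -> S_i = -6.65 + -2.17*i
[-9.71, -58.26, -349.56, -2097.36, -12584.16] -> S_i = -9.71*6.00^i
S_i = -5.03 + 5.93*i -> [-5.03, 0.9, 6.83, 12.76, 18.69]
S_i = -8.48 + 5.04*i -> [-8.48, -3.44, 1.6, 6.64, 11.68]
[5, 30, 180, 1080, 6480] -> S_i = 5*6^i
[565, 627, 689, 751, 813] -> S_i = 565 + 62*i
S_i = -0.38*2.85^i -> [-0.38, -1.08, -3.09, -8.8, -25.07]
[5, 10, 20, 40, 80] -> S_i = 5*2^i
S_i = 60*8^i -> [60, 480, 3840, 30720, 245760]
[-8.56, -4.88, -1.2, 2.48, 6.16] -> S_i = -8.56 + 3.68*i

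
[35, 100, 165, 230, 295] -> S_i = 35 + 65*i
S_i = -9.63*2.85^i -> [-9.63, -27.45, -78.22, -222.93, -635.34]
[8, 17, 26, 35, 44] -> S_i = 8 + 9*i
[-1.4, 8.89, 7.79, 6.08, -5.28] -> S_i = Random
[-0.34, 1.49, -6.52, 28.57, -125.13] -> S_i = -0.34*(-4.38)^i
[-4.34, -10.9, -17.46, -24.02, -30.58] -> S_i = -4.34 + -6.56*i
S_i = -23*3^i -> [-23, -69, -207, -621, -1863]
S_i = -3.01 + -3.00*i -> [-3.01, -6.01, -9.01, -12.01, -15.01]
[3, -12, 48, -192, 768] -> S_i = 3*-4^i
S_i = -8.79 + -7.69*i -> [-8.79, -16.48, -24.17, -31.86, -39.55]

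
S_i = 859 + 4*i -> [859, 863, 867, 871, 875]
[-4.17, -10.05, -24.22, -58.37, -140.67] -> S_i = -4.17*2.41^i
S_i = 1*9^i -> [1, 9, 81, 729, 6561]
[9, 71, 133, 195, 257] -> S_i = 9 + 62*i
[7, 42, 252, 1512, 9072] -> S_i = 7*6^i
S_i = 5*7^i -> [5, 35, 245, 1715, 12005]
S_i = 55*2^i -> [55, 110, 220, 440, 880]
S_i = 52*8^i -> [52, 416, 3328, 26624, 212992]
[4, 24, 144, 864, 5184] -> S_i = 4*6^i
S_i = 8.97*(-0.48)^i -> [8.97, -4.31, 2.07, -0.99, 0.48]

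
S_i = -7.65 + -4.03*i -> [-7.65, -11.68, -15.71, -19.74, -23.77]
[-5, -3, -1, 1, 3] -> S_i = -5 + 2*i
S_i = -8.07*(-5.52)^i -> [-8.07, 44.55, -245.9, 1357.35, -7492.55]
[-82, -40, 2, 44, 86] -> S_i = -82 + 42*i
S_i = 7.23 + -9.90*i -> [7.23, -2.67, -12.57, -22.47, -32.37]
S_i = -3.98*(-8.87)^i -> [-3.98, 35.3, -313.13, 2777.5, -24636.42]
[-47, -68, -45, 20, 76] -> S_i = Random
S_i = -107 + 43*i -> [-107, -64, -21, 22, 65]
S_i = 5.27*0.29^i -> [5.27, 1.53, 0.44, 0.13, 0.04]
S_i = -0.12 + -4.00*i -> [-0.12, -4.12, -8.12, -12.12, -16.12]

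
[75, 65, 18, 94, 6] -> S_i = Random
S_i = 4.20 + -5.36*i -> [4.2, -1.16, -6.52, -11.88, -17.24]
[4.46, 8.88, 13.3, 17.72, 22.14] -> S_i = 4.46 + 4.42*i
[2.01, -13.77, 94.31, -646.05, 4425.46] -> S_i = 2.01*(-6.85)^i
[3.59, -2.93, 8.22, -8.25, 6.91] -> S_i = Random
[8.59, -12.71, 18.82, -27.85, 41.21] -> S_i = 8.59*(-1.48)^i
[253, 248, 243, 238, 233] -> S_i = 253 + -5*i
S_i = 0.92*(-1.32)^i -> [0.92, -1.21, 1.6, -2.12, 2.79]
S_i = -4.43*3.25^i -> [-4.43, -14.4, -46.79, -152.07, -494.24]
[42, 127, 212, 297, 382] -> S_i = 42 + 85*i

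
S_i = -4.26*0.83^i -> [-4.26, -3.54, -2.93, -2.44, -2.02]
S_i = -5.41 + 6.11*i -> [-5.41, 0.7, 6.81, 12.92, 19.03]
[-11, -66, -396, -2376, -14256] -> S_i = -11*6^i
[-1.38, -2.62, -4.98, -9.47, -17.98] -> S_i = -1.38*1.90^i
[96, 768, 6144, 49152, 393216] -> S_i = 96*8^i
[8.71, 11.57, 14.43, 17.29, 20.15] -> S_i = 8.71 + 2.86*i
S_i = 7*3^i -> [7, 21, 63, 189, 567]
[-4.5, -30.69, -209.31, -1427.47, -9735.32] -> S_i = -4.50*6.82^i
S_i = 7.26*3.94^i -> [7.26, 28.6, 112.7, 444.04, 1749.53]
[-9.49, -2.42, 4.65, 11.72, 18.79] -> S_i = -9.49 + 7.07*i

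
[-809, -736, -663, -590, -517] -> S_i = -809 + 73*i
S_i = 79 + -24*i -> [79, 55, 31, 7, -17]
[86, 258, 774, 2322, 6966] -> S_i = 86*3^i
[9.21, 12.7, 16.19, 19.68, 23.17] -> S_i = 9.21 + 3.49*i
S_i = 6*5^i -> [6, 30, 150, 750, 3750]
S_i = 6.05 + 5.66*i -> [6.05, 11.71, 17.37, 23.03, 28.69]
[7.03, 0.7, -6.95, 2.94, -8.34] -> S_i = Random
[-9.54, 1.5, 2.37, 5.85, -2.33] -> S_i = Random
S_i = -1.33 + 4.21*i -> [-1.33, 2.88, 7.09, 11.3, 15.51]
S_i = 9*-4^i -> [9, -36, 144, -576, 2304]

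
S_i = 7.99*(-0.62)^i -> [7.99, -4.95, 3.07, -1.9, 1.18]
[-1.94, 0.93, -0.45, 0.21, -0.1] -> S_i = -1.94*(-0.48)^i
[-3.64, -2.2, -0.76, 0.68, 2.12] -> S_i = -3.64 + 1.44*i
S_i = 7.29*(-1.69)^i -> [7.29, -12.32, 20.82, -35.19, 59.47]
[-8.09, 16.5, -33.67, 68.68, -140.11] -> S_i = -8.09*(-2.04)^i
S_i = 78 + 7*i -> [78, 85, 92, 99, 106]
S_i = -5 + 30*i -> [-5, 25, 55, 85, 115]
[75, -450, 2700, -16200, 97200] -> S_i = 75*-6^i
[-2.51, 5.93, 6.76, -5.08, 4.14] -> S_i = Random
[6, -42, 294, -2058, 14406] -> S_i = 6*-7^i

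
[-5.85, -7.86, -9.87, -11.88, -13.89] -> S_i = -5.85 + -2.01*i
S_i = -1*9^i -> [-1, -9, -81, -729, -6561]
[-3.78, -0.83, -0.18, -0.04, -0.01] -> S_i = -3.78*0.22^i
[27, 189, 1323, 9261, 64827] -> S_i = 27*7^i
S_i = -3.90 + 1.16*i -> [-3.9, -2.74, -1.58, -0.42, 0.74]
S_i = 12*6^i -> [12, 72, 432, 2592, 15552]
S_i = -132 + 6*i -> [-132, -126, -120, -114, -108]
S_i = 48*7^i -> [48, 336, 2352, 16464, 115248]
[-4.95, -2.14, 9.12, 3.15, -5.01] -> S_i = Random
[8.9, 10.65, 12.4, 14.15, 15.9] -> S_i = 8.90 + 1.75*i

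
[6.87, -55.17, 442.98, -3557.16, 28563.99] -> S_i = 6.87*(-8.03)^i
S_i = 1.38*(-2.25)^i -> [1.38, -3.1, 6.99, -15.72, 35.37]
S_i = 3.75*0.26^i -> [3.75, 0.98, 0.25, 0.07, 0.02]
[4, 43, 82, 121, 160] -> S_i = 4 + 39*i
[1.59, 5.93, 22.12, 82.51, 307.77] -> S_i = 1.59*3.73^i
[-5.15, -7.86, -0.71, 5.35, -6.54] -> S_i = Random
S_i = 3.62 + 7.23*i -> [3.62, 10.85, 18.08, 25.31, 32.54]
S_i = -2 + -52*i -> [-2, -54, -106, -158, -210]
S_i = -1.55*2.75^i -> [-1.55, -4.26, -11.72, -32.24, -88.65]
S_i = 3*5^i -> [3, 15, 75, 375, 1875]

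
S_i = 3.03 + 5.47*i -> [3.03, 8.5, 13.97, 19.44, 24.91]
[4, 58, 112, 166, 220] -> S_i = 4 + 54*i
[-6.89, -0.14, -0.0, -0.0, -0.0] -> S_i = -6.89*0.02^i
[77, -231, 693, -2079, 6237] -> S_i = 77*-3^i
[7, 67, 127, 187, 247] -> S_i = 7 + 60*i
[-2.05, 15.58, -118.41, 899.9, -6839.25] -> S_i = -2.05*(-7.60)^i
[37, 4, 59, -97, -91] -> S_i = Random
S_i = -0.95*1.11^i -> [-0.95, -1.05, -1.17, -1.3, -1.44]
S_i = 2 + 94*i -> [2, 96, 190, 284, 378]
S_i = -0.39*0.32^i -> [-0.39, -0.12, -0.04, -0.01, -0.0]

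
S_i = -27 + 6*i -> [-27, -21, -15, -9, -3]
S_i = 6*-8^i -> [6, -48, 384, -3072, 24576]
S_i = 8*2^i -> [8, 16, 32, 64, 128]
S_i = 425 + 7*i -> [425, 432, 439, 446, 453]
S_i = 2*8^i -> [2, 16, 128, 1024, 8192]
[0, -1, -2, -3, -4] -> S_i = 0 + -1*i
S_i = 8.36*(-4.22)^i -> [8.36, -35.28, 148.88, -628.27, 2651.28]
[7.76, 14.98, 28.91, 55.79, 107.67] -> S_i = 7.76*1.93^i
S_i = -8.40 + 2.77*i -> [-8.4, -5.63, -2.86, -0.09, 2.68]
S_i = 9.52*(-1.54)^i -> [9.52, -14.66, 22.58, -34.77, 53.55]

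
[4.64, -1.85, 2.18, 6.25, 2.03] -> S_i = Random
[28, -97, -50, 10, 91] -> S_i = Random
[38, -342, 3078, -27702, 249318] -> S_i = 38*-9^i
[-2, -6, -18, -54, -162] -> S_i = -2*3^i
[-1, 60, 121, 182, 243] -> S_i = -1 + 61*i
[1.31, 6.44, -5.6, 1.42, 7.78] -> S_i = Random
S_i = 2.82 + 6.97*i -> [2.82, 9.79, 16.76, 23.73, 30.7]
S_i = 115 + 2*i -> [115, 117, 119, 121, 123]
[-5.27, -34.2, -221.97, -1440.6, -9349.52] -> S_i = -5.27*6.49^i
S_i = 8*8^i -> [8, 64, 512, 4096, 32768]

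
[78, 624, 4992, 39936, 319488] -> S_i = 78*8^i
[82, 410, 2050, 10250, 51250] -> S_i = 82*5^i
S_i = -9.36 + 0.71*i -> [-9.36, -8.65, -7.94, -7.23, -6.52]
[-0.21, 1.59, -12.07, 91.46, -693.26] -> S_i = -0.21*(-7.58)^i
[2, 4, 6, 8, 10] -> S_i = 2 + 2*i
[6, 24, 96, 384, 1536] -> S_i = 6*4^i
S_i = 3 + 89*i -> [3, 92, 181, 270, 359]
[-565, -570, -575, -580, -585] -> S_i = -565 + -5*i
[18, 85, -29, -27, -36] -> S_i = Random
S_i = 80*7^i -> [80, 560, 3920, 27440, 192080]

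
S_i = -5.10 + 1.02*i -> [-5.1, -4.08, -3.06, -2.04, -1.02]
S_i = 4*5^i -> [4, 20, 100, 500, 2500]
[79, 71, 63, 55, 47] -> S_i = 79 + -8*i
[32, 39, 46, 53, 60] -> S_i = 32 + 7*i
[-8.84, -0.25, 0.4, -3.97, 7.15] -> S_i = Random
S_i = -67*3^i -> [-67, -201, -603, -1809, -5427]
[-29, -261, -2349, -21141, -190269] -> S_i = -29*9^i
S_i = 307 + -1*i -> [307, 306, 305, 304, 303]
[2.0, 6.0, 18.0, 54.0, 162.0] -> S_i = 2.00*3.00^i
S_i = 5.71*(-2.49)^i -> [5.71, -14.22, 35.4, -88.15, 219.5]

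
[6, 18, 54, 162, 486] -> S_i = 6*3^i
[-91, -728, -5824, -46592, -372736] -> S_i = -91*8^i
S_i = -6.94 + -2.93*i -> [-6.94, -9.87, -12.8, -15.73, -18.66]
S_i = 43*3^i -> [43, 129, 387, 1161, 3483]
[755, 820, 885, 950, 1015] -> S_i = 755 + 65*i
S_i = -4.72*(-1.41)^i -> [-4.72, 6.66, -9.38, 13.23, -18.66]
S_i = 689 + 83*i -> [689, 772, 855, 938, 1021]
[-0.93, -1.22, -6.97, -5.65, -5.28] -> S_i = Random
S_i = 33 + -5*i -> [33, 28, 23, 18, 13]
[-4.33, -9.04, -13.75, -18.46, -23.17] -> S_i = -4.33 + -4.71*i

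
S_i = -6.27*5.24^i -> [-6.27, -32.85, -172.16, -902.11, -4727.08]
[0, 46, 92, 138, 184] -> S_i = 0 + 46*i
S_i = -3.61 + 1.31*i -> [-3.61, -2.3, -0.99, 0.32, 1.63]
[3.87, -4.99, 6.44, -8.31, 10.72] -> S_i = 3.87*(-1.29)^i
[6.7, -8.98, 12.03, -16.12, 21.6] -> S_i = 6.70*(-1.34)^i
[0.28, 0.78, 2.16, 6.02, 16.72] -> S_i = 0.28*2.78^i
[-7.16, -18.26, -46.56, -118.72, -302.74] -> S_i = -7.16*2.55^i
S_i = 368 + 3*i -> [368, 371, 374, 377, 380]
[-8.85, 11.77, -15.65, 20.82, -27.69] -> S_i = -8.85*(-1.33)^i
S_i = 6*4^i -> [6, 24, 96, 384, 1536]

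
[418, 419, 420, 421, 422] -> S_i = 418 + 1*i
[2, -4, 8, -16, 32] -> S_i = 2*-2^i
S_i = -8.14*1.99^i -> [-8.14, -16.2, -32.24, -64.15, -127.65]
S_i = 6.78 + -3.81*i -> [6.78, 2.97, -0.84, -4.65, -8.46]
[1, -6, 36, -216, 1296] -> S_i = 1*-6^i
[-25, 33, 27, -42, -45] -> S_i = Random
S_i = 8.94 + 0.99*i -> [8.94, 9.93, 10.92, 11.91, 12.9]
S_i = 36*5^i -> [36, 180, 900, 4500, 22500]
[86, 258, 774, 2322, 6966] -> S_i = 86*3^i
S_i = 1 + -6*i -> [1, -5, -11, -17, -23]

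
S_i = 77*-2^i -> [77, -154, 308, -616, 1232]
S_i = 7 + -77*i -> [7, -70, -147, -224, -301]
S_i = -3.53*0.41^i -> [-3.53, -1.45, -0.59, -0.24, -0.1]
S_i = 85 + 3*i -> [85, 88, 91, 94, 97]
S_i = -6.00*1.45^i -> [-6.0, -8.7, -12.62, -18.29, -26.52]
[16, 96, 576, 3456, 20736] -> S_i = 16*6^i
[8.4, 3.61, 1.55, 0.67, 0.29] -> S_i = 8.40*0.43^i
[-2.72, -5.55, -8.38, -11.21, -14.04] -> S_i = -2.72 + -2.83*i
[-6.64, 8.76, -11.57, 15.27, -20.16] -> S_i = -6.64*(-1.32)^i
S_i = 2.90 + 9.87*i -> [2.9, 12.77, 22.64, 32.51, 42.38]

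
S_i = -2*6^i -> [-2, -12, -72, -432, -2592]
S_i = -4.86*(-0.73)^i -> [-4.86, 3.55, -2.59, 1.89, -1.38]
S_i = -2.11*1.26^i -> [-2.11, -2.66, -3.35, -4.22, -5.32]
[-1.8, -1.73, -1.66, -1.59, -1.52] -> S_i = -1.80 + 0.07*i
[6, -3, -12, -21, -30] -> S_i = 6 + -9*i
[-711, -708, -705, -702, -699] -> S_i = -711 + 3*i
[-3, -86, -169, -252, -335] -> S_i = -3 + -83*i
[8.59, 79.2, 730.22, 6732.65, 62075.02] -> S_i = 8.59*9.22^i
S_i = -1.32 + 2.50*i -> [-1.32, 1.18, 3.68, 6.18, 8.68]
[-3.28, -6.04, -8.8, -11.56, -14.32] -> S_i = -3.28 + -2.76*i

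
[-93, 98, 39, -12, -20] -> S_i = Random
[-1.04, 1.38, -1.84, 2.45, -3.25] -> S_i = -1.04*(-1.33)^i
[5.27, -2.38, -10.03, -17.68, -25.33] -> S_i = 5.27 + -7.65*i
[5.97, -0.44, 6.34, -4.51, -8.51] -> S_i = Random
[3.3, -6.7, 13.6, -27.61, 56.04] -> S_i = 3.30*(-2.03)^i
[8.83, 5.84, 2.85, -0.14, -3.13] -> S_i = 8.83 + -2.99*i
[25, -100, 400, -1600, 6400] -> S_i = 25*-4^i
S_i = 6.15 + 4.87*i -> [6.15, 11.02, 15.89, 20.76, 25.63]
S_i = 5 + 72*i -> [5, 77, 149, 221, 293]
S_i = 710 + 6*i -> [710, 716, 722, 728, 734]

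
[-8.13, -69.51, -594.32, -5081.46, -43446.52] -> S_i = -8.13*8.55^i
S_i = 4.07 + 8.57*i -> [4.07, 12.64, 21.21, 29.78, 38.35]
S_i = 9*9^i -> [9, 81, 729, 6561, 59049]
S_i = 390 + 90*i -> [390, 480, 570, 660, 750]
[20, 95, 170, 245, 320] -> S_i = 20 + 75*i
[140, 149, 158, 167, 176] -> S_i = 140 + 9*i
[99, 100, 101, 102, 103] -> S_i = 99 + 1*i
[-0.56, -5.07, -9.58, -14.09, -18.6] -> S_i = -0.56 + -4.51*i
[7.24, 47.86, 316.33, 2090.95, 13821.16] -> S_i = 7.24*6.61^i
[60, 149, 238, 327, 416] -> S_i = 60 + 89*i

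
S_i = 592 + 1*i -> [592, 593, 594, 595, 596]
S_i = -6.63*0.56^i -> [-6.63, -3.71, -2.08, -1.16, -0.65]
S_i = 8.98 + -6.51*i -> [8.98, 2.47, -4.04, -10.55, -17.06]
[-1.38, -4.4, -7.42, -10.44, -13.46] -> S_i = -1.38 + -3.02*i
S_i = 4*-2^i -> [4, -8, 16, -32, 64]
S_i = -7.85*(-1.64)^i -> [-7.85, 12.87, -21.11, 34.63, -56.79]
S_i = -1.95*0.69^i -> [-1.95, -1.35, -0.93, -0.64, -0.44]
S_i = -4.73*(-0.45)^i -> [-4.73, 2.13, -0.96, 0.43, -0.19]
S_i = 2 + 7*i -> [2, 9, 16, 23, 30]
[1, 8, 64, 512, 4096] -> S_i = 1*8^i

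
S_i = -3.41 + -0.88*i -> [-3.41, -4.29, -5.17, -6.05, -6.93]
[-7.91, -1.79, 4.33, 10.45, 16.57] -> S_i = -7.91 + 6.12*i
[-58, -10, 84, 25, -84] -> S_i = Random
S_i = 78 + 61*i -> [78, 139, 200, 261, 322]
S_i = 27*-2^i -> [27, -54, 108, -216, 432]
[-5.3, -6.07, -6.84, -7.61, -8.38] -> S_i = -5.30 + -0.77*i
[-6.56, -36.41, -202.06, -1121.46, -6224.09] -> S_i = -6.56*5.55^i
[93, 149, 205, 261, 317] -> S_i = 93 + 56*i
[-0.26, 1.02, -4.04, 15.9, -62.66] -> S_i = -0.26*(-3.94)^i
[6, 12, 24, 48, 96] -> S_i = 6*2^i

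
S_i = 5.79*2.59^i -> [5.79, 15.0, 38.84, 100.6, 260.54]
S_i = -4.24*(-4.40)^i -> [-4.24, 18.66, -82.09, 361.18, -1589.19]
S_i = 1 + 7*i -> [1, 8, 15, 22, 29]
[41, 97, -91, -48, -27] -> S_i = Random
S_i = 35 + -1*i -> [35, 34, 33, 32, 31]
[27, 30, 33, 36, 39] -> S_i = 27 + 3*i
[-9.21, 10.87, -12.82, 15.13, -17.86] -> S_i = -9.21*(-1.18)^i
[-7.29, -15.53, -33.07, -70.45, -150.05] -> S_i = -7.29*2.13^i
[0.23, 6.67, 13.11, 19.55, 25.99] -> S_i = 0.23 + 6.44*i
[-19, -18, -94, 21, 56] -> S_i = Random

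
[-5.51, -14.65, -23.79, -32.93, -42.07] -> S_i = -5.51 + -9.14*i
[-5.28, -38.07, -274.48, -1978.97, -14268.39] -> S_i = -5.28*7.21^i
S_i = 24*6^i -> [24, 144, 864, 5184, 31104]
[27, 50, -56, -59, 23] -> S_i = Random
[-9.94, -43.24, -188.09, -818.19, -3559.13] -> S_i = -9.94*4.35^i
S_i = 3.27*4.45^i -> [3.27, 14.55, 64.75, 288.16, 1282.29]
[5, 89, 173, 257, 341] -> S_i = 5 + 84*i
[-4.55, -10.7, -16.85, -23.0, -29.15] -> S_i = -4.55 + -6.15*i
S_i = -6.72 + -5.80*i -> [-6.72, -12.52, -18.32, -24.12, -29.92]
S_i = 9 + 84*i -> [9, 93, 177, 261, 345]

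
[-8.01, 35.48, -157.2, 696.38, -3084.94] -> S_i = -8.01*(-4.43)^i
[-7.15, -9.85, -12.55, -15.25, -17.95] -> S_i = -7.15 + -2.70*i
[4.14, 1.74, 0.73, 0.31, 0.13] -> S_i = 4.14*0.42^i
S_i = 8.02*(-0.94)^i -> [8.02, -7.54, 7.09, -6.66, 6.26]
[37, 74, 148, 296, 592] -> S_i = 37*2^i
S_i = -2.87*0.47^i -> [-2.87, -1.35, -0.63, -0.3, -0.14]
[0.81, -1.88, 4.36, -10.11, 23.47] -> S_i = 0.81*(-2.32)^i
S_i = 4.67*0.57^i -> [4.67, 2.66, 1.52, 0.86, 0.49]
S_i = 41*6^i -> [41, 246, 1476, 8856, 53136]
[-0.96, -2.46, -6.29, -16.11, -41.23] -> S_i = -0.96*2.56^i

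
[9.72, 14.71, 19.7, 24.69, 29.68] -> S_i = 9.72 + 4.99*i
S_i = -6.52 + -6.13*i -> [-6.52, -12.65, -18.78, -24.91, -31.04]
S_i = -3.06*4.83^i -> [-3.06, -14.78, -71.39, -344.8, -1665.37]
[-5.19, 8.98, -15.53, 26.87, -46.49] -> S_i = -5.19*(-1.73)^i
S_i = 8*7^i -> [8, 56, 392, 2744, 19208]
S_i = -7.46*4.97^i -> [-7.46, -37.08, -184.27, -915.82, -4551.6]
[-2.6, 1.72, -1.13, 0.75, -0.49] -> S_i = -2.60*(-0.66)^i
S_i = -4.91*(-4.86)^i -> [-4.91, 23.86, -115.97, 563.63, -2739.22]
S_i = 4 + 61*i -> [4, 65, 126, 187, 248]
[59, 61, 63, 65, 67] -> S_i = 59 + 2*i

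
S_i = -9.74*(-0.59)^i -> [-9.74, 5.75, -3.39, 2.0, -1.18]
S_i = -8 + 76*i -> [-8, 68, 144, 220, 296]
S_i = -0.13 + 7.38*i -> [-0.13, 7.25, 14.63, 22.01, 29.39]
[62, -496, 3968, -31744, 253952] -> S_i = 62*-8^i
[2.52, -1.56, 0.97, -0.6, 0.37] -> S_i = 2.52*(-0.62)^i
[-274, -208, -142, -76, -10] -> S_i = -274 + 66*i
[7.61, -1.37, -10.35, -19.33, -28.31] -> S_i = 7.61 + -8.98*i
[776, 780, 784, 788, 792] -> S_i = 776 + 4*i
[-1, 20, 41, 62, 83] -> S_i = -1 + 21*i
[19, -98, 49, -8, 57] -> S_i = Random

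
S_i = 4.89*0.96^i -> [4.89, 4.69, 4.51, 4.33, 4.15]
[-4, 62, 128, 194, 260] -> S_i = -4 + 66*i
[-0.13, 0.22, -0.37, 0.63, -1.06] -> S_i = -0.13*(-1.69)^i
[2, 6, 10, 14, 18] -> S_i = 2 + 4*i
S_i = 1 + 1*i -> [1, 2, 3, 4, 5]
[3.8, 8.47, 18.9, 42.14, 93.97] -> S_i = 3.80*2.23^i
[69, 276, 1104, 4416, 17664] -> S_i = 69*4^i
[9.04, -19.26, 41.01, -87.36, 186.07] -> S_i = 9.04*(-2.13)^i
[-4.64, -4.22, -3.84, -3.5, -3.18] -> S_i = -4.64*0.91^i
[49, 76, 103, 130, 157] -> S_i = 49 + 27*i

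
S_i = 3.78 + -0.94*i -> [3.78, 2.84, 1.9, 0.96, 0.02]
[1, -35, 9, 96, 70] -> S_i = Random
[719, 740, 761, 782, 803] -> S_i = 719 + 21*i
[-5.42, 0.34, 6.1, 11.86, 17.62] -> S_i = -5.42 + 5.76*i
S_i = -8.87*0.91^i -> [-8.87, -8.07, -7.35, -6.68, -6.08]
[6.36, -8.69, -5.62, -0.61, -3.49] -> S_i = Random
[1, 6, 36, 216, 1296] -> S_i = 1*6^i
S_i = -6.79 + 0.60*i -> [-6.79, -6.19, -5.59, -4.99, -4.39]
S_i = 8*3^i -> [8, 24, 72, 216, 648]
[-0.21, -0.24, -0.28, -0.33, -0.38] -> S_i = -0.21*1.16^i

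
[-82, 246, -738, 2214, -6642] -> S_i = -82*-3^i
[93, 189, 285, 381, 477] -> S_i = 93 + 96*i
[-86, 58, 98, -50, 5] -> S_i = Random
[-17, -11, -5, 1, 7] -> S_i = -17 + 6*i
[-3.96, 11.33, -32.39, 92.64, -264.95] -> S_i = -3.96*(-2.86)^i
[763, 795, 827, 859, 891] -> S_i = 763 + 32*i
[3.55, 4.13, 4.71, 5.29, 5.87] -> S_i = 3.55 + 0.58*i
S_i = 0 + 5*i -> [0, 5, 10, 15, 20]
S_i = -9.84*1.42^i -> [-9.84, -13.97, -19.84, -28.17, -40.01]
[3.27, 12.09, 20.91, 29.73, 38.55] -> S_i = 3.27 + 8.82*i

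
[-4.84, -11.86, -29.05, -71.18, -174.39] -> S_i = -4.84*2.45^i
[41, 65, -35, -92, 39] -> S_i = Random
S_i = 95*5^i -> [95, 475, 2375, 11875, 59375]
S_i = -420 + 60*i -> [-420, -360, -300, -240, -180]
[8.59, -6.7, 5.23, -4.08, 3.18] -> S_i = 8.59*(-0.78)^i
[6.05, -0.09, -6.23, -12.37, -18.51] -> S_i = 6.05 + -6.14*i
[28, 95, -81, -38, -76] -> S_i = Random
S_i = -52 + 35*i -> [-52, -17, 18, 53, 88]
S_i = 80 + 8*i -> [80, 88, 96, 104, 112]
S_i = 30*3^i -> [30, 90, 270, 810, 2430]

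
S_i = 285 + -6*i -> [285, 279, 273, 267, 261]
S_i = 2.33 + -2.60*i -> [2.33, -0.27, -2.87, -5.47, -8.07]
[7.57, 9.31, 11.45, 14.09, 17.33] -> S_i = 7.57*1.23^i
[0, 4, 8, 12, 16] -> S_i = 0 + 4*i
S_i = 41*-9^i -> [41, -369, 3321, -29889, 269001]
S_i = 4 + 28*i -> [4, 32, 60, 88, 116]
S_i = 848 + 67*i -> [848, 915, 982, 1049, 1116]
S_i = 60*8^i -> [60, 480, 3840, 30720, 245760]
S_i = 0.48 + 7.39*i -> [0.48, 7.87, 15.26, 22.65, 30.04]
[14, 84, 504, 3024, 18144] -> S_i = 14*6^i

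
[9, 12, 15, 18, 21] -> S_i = 9 + 3*i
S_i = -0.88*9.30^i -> [-0.88, -8.18, -76.11, -707.83, -6582.86]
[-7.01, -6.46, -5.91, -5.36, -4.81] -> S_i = -7.01 + 0.55*i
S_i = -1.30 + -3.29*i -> [-1.3, -4.59, -7.88, -11.17, -14.46]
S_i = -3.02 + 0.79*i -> [-3.02, -2.23, -1.44, -0.65, 0.14]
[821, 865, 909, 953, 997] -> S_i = 821 + 44*i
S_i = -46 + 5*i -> [-46, -41, -36, -31, -26]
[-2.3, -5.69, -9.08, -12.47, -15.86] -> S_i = -2.30 + -3.39*i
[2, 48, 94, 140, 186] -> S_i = 2 + 46*i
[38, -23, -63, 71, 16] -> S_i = Random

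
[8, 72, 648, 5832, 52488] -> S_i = 8*9^i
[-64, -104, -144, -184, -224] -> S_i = -64 + -40*i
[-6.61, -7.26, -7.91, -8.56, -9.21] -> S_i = -6.61 + -0.65*i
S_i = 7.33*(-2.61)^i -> [7.33, -19.13, 49.93, -130.32, 340.15]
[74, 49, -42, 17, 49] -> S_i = Random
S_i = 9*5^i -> [9, 45, 225, 1125, 5625]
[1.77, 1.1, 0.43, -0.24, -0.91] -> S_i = 1.77 + -0.67*i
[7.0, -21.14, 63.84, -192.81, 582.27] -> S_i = 7.00*(-3.02)^i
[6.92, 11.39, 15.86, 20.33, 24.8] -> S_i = 6.92 + 4.47*i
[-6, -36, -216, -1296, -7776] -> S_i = -6*6^i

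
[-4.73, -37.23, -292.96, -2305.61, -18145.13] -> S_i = -4.73*7.87^i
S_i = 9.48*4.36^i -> [9.48, 41.33, 180.21, 785.72, 3425.74]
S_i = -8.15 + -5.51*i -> [-8.15, -13.66, -19.17, -24.68, -30.19]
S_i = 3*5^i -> [3, 15, 75, 375, 1875]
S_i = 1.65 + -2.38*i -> [1.65, -0.73, -3.11, -5.49, -7.87]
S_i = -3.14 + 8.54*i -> [-3.14, 5.4, 13.94, 22.48, 31.02]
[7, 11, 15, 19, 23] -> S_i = 7 + 4*i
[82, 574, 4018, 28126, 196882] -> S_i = 82*7^i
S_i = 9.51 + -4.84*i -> [9.51, 4.67, -0.17, -5.01, -9.85]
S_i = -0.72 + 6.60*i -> [-0.72, 5.88, 12.48, 19.08, 25.68]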